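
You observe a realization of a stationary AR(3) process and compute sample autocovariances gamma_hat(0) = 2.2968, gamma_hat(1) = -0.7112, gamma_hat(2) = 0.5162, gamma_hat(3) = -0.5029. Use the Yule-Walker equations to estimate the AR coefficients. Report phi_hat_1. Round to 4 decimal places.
\hat\phi_{1} = -0.2470

The Yule-Walker equations for an AR(p) process read, in matrix form,
  Gamma_p phi = r_p,   with   (Gamma_p)_{ij} = gamma(|i - j|),
                       (r_p)_i = gamma(i),   i,j = 1..p.
Substitute the sample gammas (Toeplitz matrix and right-hand side of size 3):
  Gamma_p = [[2.2968, -0.7112, 0.5162], [-0.7112, 2.2968, -0.7112], [0.5162, -0.7112, 2.2968]]
  r_p     = [-0.7112, 0.5162, -0.5029]
Written out (R1..R3):
  (R1) 2.2968 phi_1 - 0.7112 phi_2 + 0.5162 phi_3 = -0.7112
  (R2) -0.7112 phi_1 + 2.2968 phi_2 - 0.7112 phi_3 = 0.5162
  (R3) 0.5162 phi_1 - 0.7112 phi_2 + 2.2968 phi_3 = -0.5029
Gaussian elimination:
  R2 <- R2 - (-0.7112/2.2968) R1 = R2 - (-0.309648) R1:  2.076578 phi_2 - 0.55136 phi_3 = 0.295978
  R3 <- R3 - (0.5162/2.2968) R1 = R3 - (0.224747) R1:  -0.55136 phi_2 + 2.180785 phi_3 = -0.34306
  R3 <- R3 - (-0.55136/2.076578) R2 = R3 - (-0.265514) R2:  2.034392 phi_3 = -0.264473
Back-substitution:
  phi_hat_3 = -0.264473 / 2.034392 = -0.130001
  phi_hat_2 = (0.295978 - (-0.55136)(-0.130001)) / 2.076578 = 0.108015
  phi_hat_1 = (-0.7112 - (-0.7112)(0.108015) - (0.5162)(-0.130001)) / 2.2968 = -0.246984
So phi_hat = [-0.2470, 0.1080, -0.1300].
Therefore phi_hat_1 = -0.2470.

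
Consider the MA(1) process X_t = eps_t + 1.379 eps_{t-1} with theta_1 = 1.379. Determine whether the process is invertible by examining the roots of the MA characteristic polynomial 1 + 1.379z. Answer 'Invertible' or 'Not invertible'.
\text{Not invertible}

The MA(q) characteristic polynomial is P(z) = 1 + 1.379z.
Invertibility requires all roots to lie outside the unit circle, i.e. |z| > 1 for every root.
This is linear in z: 1 + (1.379) z = 0  =>  z = -1/(1.379) = -0.725163,  |z| = 0.725163.
Moduli of all roots: 0.7252.
All moduli strictly greater than 1? No.
Verdict: Not invertible.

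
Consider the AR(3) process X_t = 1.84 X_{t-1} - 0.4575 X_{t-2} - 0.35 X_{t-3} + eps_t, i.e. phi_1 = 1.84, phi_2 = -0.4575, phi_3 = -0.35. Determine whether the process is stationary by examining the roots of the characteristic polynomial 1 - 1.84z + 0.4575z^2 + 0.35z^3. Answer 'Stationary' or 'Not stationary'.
\text{Not stationary}

The AR(p) characteristic polynomial is P(z) = 1 - 1.84z + 0.4575z^2 + 0.35z^3.
Stationarity requires all roots to lie outside the unit circle, i.e. |z| > 1 for every root.
Degree 3: look for a simple real root z0 first, then factor out (1 - z/z0) and solve the remaining quadratic.
Testing z0 = 0.8: P(0.8) = 1 + (-1.84)(0.8) + (0.4575)(0.8)^2 + (0.35)(0.8)^3
  = 1 + (-1.472) + (0.2928) + (0.1792) = 0.  So z_0 = 0.8 is a root, |z_0| = 0.8.
Divide out the factor (1 - 1.25 z) = (1 - z/z0) (since 1/z0 = 1.25):
  P(z) = (1 - 1.25 z)(1 + (-0.59) z + (-0.28) z^2)
  [check: z-coef -0.59 - (1.25) = -1.84; z^2-coef -0.28 - (1.25)(-0.59) = 0.4575; z^3-coef -(1.25)(-0.28) = 0.35.]
Remaining roots from the quadratic factor 1 + (-0.59) z + (-0.28) z^2:
  Set 1 + (-0.59) z + (-0.28) z^2 = 0, i.e. a z^2 + b z + c = 0 with a = -0.28, b = -0.59, c = 1.
  Discriminant D = b^2 - 4ac = (-0.59)^2 - 4*(-0.28)*1 = 0.3481 - (-1.12) = 1.4681.
  D >= 0, so the roots are real: z = (-b +/- sqrt(D)) / (2a) = (0.59 +/- 1.211652) / (-0.56).
    z_1 = (0.59 + 1.211652) / (-0.56) = -3.2172,   |z_1| = 3.2172.
    z_2 = (0.59 - 1.211652) / (-0.56) = 1.1101,   |z_2| = 1.1101.
Moduli of all roots: 0.8000, 3.2172, 1.1101.
All moduli strictly greater than 1? No.
Verdict: Not stationary.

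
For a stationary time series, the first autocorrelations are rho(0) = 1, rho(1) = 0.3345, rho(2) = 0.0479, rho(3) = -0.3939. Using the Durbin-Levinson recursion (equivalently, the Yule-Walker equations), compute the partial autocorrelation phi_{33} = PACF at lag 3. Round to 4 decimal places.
\phi_{33} = -0.4380

The PACF at lag k is phi_{kk}, the last component of the solution
to the Yule-Walker system G_k phi = r_k where
  (G_k)_{ij} = rho(|i - j|), (r_k)_i = rho(i), i,j = 1..k.
Equivalently, Durbin-Levinson gives phi_{kk} iteratively:
  phi_{11} = rho(1)
  phi_{kk} = [rho(k) - sum_{j=1..k-1} phi_{k-1,j} rho(k-j)]
            / [1 - sum_{j=1..k-1} phi_{k-1,j} rho(j)],
  phi_{k,j} = phi_{k-1,j} - phi_{kk} phi_{k-1,k-j},  j = 1..k-1.
Step k = 1:
  phi_11 = rho(1) = 0.3345.
Step k = 2:
  phi_22 = [rho(2) - phi_11 rho(1)] / [1 - phi_11 rho(1)] = [0.0479 - (0.3345)(0.3345)] / [1 - (0.3345)(0.3345)]
         = -0.06399025 / 0.88810975 = -0.072052.
  Update: phi_21 = phi_11 - phi_22 phi_11 = 0.3345 - (-0.072052)(0.3345) = 0.358601.
Step k = 3:
  phi_33 = [rho(3) - phi_21 rho(2) - phi_22 rho(1)] / [1 - phi_21 rho(1) - phi_22 rho(2)]
    numerator   = -0.3939 - (0.358601)(0.0479) - (-0.072052)(0.3345) = -0.38697555
    denominator = 1 - (0.358601)(0.3345) - (-0.072052)(0.0479) = 0.88349911
  phi_33 = -0.38697555 / 0.88349911 = -0.438.
Therefore phi_{33} = -0.4380.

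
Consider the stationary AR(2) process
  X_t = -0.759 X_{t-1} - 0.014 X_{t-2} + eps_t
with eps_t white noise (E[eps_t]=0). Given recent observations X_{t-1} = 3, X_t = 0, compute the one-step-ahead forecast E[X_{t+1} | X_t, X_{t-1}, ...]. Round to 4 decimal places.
E[X_{t+1} \mid \mathcal F_t] = -0.0420

For an AR(p) model X_t = c + sum_i phi_i X_{t-i} + eps_t, the
one-step-ahead conditional mean is
  E[X_{t+1} | X_t, ...] = c + sum_i phi_i X_{t+1-i}.
Substitute known values:
  E[X_{t+1} | ...] = (-0.759) * (0) + (-0.014) * (3)
                   = -0.0420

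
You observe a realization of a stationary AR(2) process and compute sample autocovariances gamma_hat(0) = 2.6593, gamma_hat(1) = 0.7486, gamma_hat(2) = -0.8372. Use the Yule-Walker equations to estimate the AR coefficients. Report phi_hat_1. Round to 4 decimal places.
\hat\phi_{1} = 0.4020

The Yule-Walker equations for an AR(p) process read, in matrix form,
  Gamma_p phi = r_p,   with   (Gamma_p)_{ij} = gamma(|i - j|),
                       (r_p)_i = gamma(i),   i,j = 1..p.
Substitute the sample gammas (Toeplitz matrix and right-hand side of size 2):
  Gamma_p = [[2.6593, 0.7486], [0.7486, 2.6593]]
  r_p     = [0.7486, -0.8372]
Written out:
  2.6593 phi_1 + 0.7486 phi_2 = 0.7486
  0.7486 phi_1 + 2.6593 phi_2 = -0.8372
Solve by Cramer's rule:
  det = gamma(0)^2 - gamma(1)^2 = (2.6593)^2 - (0.7486)^2 = 7.07187649 - 0.56040196 = 6.51147453
  phi_hat_1 = [gamma(1) gamma(0) - gamma(1) gamma(2)] / det = [(0.7486)(2.6593) - (0.7486)(-0.8372)] / 6.51147453 = 2.6174799 / 6.51147453 = 0.402
  phi_hat_2 = [gamma(0) gamma(2) - gamma(1)^2] / det = [(2.6593)(-0.8372) - (0.7486)^2] / 6.51147453 = -2.78676792 / 6.51147453 = -0.428
So phi_hat = [0.4020, -0.4280].
Therefore phi_hat_1 = 0.4020.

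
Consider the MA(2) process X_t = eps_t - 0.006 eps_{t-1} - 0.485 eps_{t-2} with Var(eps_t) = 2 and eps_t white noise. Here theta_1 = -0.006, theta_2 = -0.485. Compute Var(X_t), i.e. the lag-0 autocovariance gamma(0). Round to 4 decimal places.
\gamma(0) = 2.4705

For an MA(q) process X_t = eps_t + sum_i theta_i eps_{t-i} with
Var(eps_t) = sigma^2, the variance is
  gamma(0) = sigma^2 * (1 + sum_i theta_i^2).
  sum_i theta_i^2 = (-0.006)^2 + (-0.485)^2 = 0.000036 + 0.235225 = 0.235261.
  gamma(0) = 2 * (1 + 0.235261) = 2 * 1.235261 = 2.470522, which rounds to 2.4705.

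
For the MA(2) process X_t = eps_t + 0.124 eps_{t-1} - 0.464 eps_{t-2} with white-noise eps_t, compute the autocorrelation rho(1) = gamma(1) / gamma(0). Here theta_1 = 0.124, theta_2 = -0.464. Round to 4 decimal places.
\rho(1) = 0.0540

For an MA(q) process with theta_0 = 1, the autocovariance is
  gamma(k) = sigma^2 * sum_{i=0..q-k} theta_i * theta_{i+k},
and rho(k) = gamma(k) / gamma(0). Sigma^2 cancels.
  numerator   = (1)*(0.124) + (0.124)*(-0.464) = 0.066464.
  denominator = (1)^2 + (0.124)^2 + (-0.464)^2 = 1.230672.
  rho(1) = 0.066464 / 1.230672 = 0.0540.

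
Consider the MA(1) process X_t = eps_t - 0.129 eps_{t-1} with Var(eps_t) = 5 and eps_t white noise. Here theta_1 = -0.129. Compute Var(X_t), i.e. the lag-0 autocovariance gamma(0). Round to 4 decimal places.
\gamma(0) = 5.0832

For an MA(q) process X_t = eps_t + sum_i theta_i eps_{t-i} with
Var(eps_t) = sigma^2, the variance is
  gamma(0) = sigma^2 * (1 + sum_i theta_i^2).
  sum_i theta_i^2 = (-0.129)^2 = 0.016641.
  gamma(0) = 5 * (1 + 0.016641) = 5 * 1.016641 = 5.083205, which rounds to 5.0832.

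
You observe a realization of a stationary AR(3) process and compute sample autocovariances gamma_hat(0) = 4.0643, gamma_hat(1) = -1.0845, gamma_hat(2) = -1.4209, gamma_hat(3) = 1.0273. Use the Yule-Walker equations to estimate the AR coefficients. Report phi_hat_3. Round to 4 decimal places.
\hat\phi_{3} = -0.0050

The Yule-Walker equations for an AR(p) process read, in matrix form,
  Gamma_p phi = r_p,   with   (Gamma_p)_{ij} = gamma(|i - j|),
                       (r_p)_i = gamma(i),   i,j = 1..p.
Substitute the sample gammas (Toeplitz matrix and right-hand side of size 3):
  Gamma_p = [[4.0643, -1.0845, -1.4209], [-1.0845, 4.0643, -1.0845], [-1.4209, -1.0845, 4.0643]]
  r_p     = [-1.0845, -1.4209, 1.0273]
Written out (R1..R3):
  (R1) 4.0643 phi_1 - 1.0845 phi_2 - 1.4209 phi_3 = -1.0845
  (R2) -1.0845 phi_1 + 4.0643 phi_2 - 1.0845 phi_3 = -1.4209
  (R3) -1.4209 phi_1 - 1.0845 phi_2 + 4.0643 phi_3 = 1.0273
Gaussian elimination:
  R2 <- R2 - (-1.0845/4.0643) R1 = R2 - (-0.266836) R1:  3.774917 phi_2 - 1.463647 phi_3 = -1.710283
  R3 <- R3 - (-1.4209/4.0643) R1 = R3 - (-0.349605) R1:  -1.463647 phi_2 + 3.567546 phi_3 = 0.648153
  R3 <- R3 - (-1.463647/3.774917) R2 = R3 - (-0.38773) R2:  3.000047 phi_3 = -0.014974
Back-substitution:
  phi_hat_3 = -0.014974 / 3.000047 = -0.004991
  phi_hat_2 = (-1.710283 - (-1.463647)(-0.004991)) / 3.774917 = -0.455
  phi_hat_1 = (-1.0845 - (-1.0845)(-0.455) - (-1.4209)(-0.004991)) / 4.0643 = -0.389991
So phi_hat = [-0.3900, -0.4550, -0.0050].
Therefore phi_hat_3 = -0.0050.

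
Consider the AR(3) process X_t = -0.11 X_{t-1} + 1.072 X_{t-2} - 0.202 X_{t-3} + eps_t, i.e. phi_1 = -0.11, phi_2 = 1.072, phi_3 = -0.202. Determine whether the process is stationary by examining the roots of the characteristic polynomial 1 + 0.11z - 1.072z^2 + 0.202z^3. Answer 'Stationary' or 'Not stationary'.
\text{Not stationary}

The AR(p) characteristic polynomial is P(z) = 1 + 0.11z - 1.072z^2 + 0.202z^3.
Stationarity requires all roots to lie outside the unit circle, i.e. |z| > 1 for every root.
Degree 3: look for a simple real root z0 first, then factor out (1 - z/z0) and solve the remaining quadratic.
Testing z0 = 5: P(5) = 1 + (0.11)(5) + (-1.072)(5)^2 + (0.202)(5)^3
  = 1 + (0.55) + (-26.8) + (25.25) = 0.  So z_0 = 5 is a root, |z_0| = 5.
Divide out the factor (1 - 0.2 z) = (1 - z/z0) (since 1/z0 = 0.2):
  P(z) = (1 - 0.2 z)(1 + (0.31) z + (-1.01) z^2)
  [check: z-coef 0.31 - (0.2) = 0.11; z^2-coef -1.01 - (0.2)(0.31) = -1.072; z^3-coef -(0.2)(-1.01) = 0.202.]
Remaining roots from the quadratic factor 1 + (0.31) z + (-1.01) z^2:
  Set 1 + (0.31) z + (-1.01) z^2 = 0, i.e. a z^2 + b z + c = 0 with a = -1.01, b = 0.31, c = 1.
  Discriminant D = b^2 - 4ac = (0.31)^2 - 4*(-1.01)*1 = 0.0961 - (-4.04) = 4.1361.
  D >= 0, so the roots are real: z = (-b +/- sqrt(D)) / (2a) = (-0.31 +/- 2.03374) / (-2.02).
    z_1 = (-0.31 + 2.03374) / (-2.02) = -0.8533,   |z_1| = 0.8533.
    z_2 = (-0.31 - 2.03374) / (-2.02) = 1.1603,   |z_2| = 1.1603.
Moduli of all roots: 5.0000, 0.8533, 1.1603.
All moduli strictly greater than 1? No.
Verdict: Not stationary.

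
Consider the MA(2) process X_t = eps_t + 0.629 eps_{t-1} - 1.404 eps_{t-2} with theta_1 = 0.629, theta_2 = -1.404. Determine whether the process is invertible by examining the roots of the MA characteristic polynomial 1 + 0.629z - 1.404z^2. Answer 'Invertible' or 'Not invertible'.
\text{Not invertible}

The MA(q) characteristic polynomial is P(z) = 1 + 0.629z - 1.404z^2.
Invertibility requires all roots to lie outside the unit circle, i.e. |z| > 1 for every root.
Set 1 + (0.629) z + (-1.404) z^2 = 0, i.e. a z^2 + b z + c = 0 with a = -1.404, b = 0.629, c = 1.
Discriminant D = b^2 - 4ac = (0.629)^2 - 4*(-1.404)*1 = 0.395641 - (-5.616) = 6.011641.
D >= 0, so the roots are real: z = (-b +/- sqrt(D)) / (2a) = (-0.629 +/- 2.451865) / (-2.808).
  z_1 = (-0.629 + 2.451865) / (-2.808) = -0.6492,   |z_1| = 0.6492.
  z_2 = (-0.629 - 2.451865) / (-2.808) = 1.0972,   |z_2| = 1.0972.
Moduli of all roots: 0.6492, 1.0972.
All moduli strictly greater than 1? No.
Verdict: Not invertible.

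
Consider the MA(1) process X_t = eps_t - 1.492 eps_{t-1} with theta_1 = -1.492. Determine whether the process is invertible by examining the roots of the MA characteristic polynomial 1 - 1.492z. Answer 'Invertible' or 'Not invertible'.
\text{Not invertible}

The MA(q) characteristic polynomial is P(z) = 1 - 1.492z.
Invertibility requires all roots to lie outside the unit circle, i.e. |z| > 1 for every root.
This is linear in z: 1 + (-1.492) z = 0  =>  z = -1/(-1.492) = 0.670241,  |z| = 0.670241.
Moduli of all roots: 0.6702.
All moduli strictly greater than 1? No.
Verdict: Not invertible.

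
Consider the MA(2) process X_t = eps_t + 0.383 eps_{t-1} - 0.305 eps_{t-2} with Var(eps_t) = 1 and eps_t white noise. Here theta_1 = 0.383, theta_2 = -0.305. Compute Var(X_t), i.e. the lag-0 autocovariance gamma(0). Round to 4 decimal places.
\gamma(0) = 1.2397

For an MA(q) process X_t = eps_t + sum_i theta_i eps_{t-i} with
Var(eps_t) = sigma^2, the variance is
  gamma(0) = sigma^2 * (1 + sum_i theta_i^2).
  sum_i theta_i^2 = (0.383)^2 + (-0.305)^2 = 0.146689 + 0.093025 = 0.239714.
  gamma(0) = 1 * (1 + 0.239714) = 1 * 1.239714 = 1.239714, which rounds to 1.2397.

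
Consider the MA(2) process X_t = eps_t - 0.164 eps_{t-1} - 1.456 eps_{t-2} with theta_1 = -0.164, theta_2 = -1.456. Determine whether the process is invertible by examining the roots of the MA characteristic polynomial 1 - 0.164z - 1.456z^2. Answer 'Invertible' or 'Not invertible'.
\text{Not invertible}

The MA(q) characteristic polynomial is P(z) = 1 - 0.164z - 1.456z^2.
Invertibility requires all roots to lie outside the unit circle, i.e. |z| > 1 for every root.
Set 1 + (-0.164) z + (-1.456) z^2 = 0, i.e. a z^2 + b z + c = 0 with a = -1.456, b = -0.164, c = 1.
Discriminant D = b^2 - 4ac = (-0.164)^2 - 4*(-1.456)*1 = 0.026896 - (-5.824) = 5.850896.
D >= 0, so the roots are real: z = (-b +/- sqrt(D)) / (2a) = (0.164 +/- 2.418863) / (-2.912).
  z_1 = (0.164 + 2.418863) / (-2.912) = -0.887,   |z_1| = 0.887.
  z_2 = (0.164 - 2.418863) / (-2.912) = 0.7743,   |z_2| = 0.7743.
Moduli of all roots: 0.8870, 0.7743.
All moduli strictly greater than 1? No.
Verdict: Not invertible.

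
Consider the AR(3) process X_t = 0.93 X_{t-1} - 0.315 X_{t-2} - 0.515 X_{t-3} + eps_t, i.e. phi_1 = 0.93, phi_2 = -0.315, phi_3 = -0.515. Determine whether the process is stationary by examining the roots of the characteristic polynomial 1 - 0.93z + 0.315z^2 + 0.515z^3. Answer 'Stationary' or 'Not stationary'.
\text{Not stationary}

The AR(p) characteristic polynomial is P(z) = 1 - 0.93z + 0.315z^2 + 0.515z^3.
Stationarity requires all roots to lie outside the unit circle, i.e. |z| > 1 for every root.
Degree 3: look for a simple real root z0 first, then factor out (1 - z/z0) and solve the remaining quadratic.
Testing z0 = -2: P(-2) = 1 + (-0.93)(-2) + (0.315)(-2)^2 + (0.515)(-2)^3
  = 1 + (1.86) + (1.26) + (-4.12) = 0.  So z_0 = -2 is a root, |z_0| = 2.
Divide out the factor (1 + 0.5 z) = (1 - z/z0) (since 1/z0 = -0.5):
  P(z) = (1 + 0.5 z)(1 + (-1.43) z + (1.03) z^2)
  [check: z-coef -1.43 - (-0.5) = -0.93; z^2-coef 1.03 - (-0.5)(-1.43) = 0.315; z^3-coef -(-0.5)(1.03) = 0.515.]
Remaining roots from the quadratic factor 1 + (-1.43) z + (1.03) z^2:
  Set 1 + (-1.43) z + (1.03) z^2 = 0, i.e. a z^2 + b z + c = 0 with a = 1.03, b = -1.43, c = 1.
  Discriminant D = b^2 - 4ac = (-1.43)^2 - 4*(1.03)*1 = 2.0449 - (4.12) = -2.0751.
  D < 0, so the roots are the complex-conjugate pair z = (-b +/- i sqrt(-D)) / (2a) = 0.6942 +/- 0.6993i.
  For a conjugate pair |z|^2 = z * conj(z) = (product of roots) = c/a = 1/(1.03) = 0.970874, so |z| = sqrt(0.970874) = 0.9853 for both roots.
Moduli of all roots: 2.0000, 0.9853, 0.9853.
All moduli strictly greater than 1? No.
Verdict: Not stationary.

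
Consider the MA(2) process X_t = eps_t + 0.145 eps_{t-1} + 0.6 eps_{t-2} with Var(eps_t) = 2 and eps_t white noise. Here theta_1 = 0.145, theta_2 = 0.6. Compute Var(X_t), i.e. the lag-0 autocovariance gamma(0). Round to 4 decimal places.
\gamma(0) = 2.7621

For an MA(q) process X_t = eps_t + sum_i theta_i eps_{t-i} with
Var(eps_t) = sigma^2, the variance is
  gamma(0) = sigma^2 * (1 + sum_i theta_i^2).
  sum_i theta_i^2 = (0.145)^2 + (0.6)^2 = 0.021025 + 0.36 = 0.381025.
  gamma(0) = 2 * (1 + 0.381025) = 2 * 1.381025 = 2.76205, which rounds to 2.7621.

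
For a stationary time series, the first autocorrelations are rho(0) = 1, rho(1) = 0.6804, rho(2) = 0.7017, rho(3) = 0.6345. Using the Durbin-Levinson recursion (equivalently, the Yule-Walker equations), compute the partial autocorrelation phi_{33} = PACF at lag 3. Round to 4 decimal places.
\phi_{33} = 0.1551

The PACF at lag k is phi_{kk}, the last component of the solution
to the Yule-Walker system G_k phi = r_k where
  (G_k)_{ij} = rho(|i - j|), (r_k)_i = rho(i), i,j = 1..k.
Equivalently, Durbin-Levinson gives phi_{kk} iteratively:
  phi_{11} = rho(1)
  phi_{kk} = [rho(k) - sum_{j=1..k-1} phi_{k-1,j} rho(k-j)]
            / [1 - sum_{j=1..k-1} phi_{k-1,j} rho(j)],
  phi_{k,j} = phi_{k-1,j} - phi_{kk} phi_{k-1,k-j},  j = 1..k-1.
Step k = 1:
  phi_11 = rho(1) = 0.6804.
Step k = 2:
  phi_22 = [rho(2) - phi_11 rho(1)] / [1 - phi_11 rho(1)] = [0.7017 - (0.6804)(0.6804)] / [1 - (0.6804)(0.6804)]
         = 0.23875584 / 0.53705584 = 0.444564.
  Update: phi_21 = phi_11 - phi_22 phi_11 = 0.6804 - (0.444564)(0.6804) = 0.377918.
Step k = 3:
  phi_33 = [rho(3) - phi_21 rho(2) - phi_22 rho(1)] / [1 - phi_21 rho(1) - phi_22 rho(2)]
    numerator   = 0.6345 - (0.377918)(0.7017) - (0.444564)(0.6804) = 0.06683308
    denominator = 1 - (0.377918)(0.6804) - (0.444564)(0.7017) = 0.43091352
  phi_33 = 0.06683308 / 0.43091352 = 0.1551.
Therefore phi_{33} = 0.1551.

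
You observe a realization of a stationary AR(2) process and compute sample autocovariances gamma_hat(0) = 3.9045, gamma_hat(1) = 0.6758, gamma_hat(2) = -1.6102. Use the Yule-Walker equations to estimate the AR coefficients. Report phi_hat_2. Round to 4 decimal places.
\hat\phi_{2} = -0.4560

The Yule-Walker equations for an AR(p) process read, in matrix form,
  Gamma_p phi = r_p,   with   (Gamma_p)_{ij} = gamma(|i - j|),
                       (r_p)_i = gamma(i),   i,j = 1..p.
Substitute the sample gammas (Toeplitz matrix and right-hand side of size 2):
  Gamma_p = [[3.9045, 0.6758], [0.6758, 3.9045]]
  r_p     = [0.6758, -1.6102]
Written out:
  3.9045 phi_1 + 0.6758 phi_2 = 0.6758
  0.6758 phi_1 + 3.9045 phi_2 = -1.6102
Solve by Cramer's rule:
  det = gamma(0)^2 - gamma(1)^2 = (3.9045)^2 - (0.6758)^2 = 15.24512025 - 0.45670564 = 14.78841461
  phi_hat_1 = [gamma(1) gamma(0) - gamma(1) gamma(2)] / det = [(0.6758)(3.9045) - (0.6758)(-1.6102)] / 14.78841461 = 3.72683426 / 14.78841461 = 0.252
  phi_hat_2 = [gamma(0) gamma(2) - gamma(1)^2] / det = [(3.9045)(-1.6102) - (0.6758)^2] / 14.78841461 = -6.74373154 / 14.78841461 = -0.456
So phi_hat = [0.2520, -0.4560].
Therefore phi_hat_2 = -0.4560.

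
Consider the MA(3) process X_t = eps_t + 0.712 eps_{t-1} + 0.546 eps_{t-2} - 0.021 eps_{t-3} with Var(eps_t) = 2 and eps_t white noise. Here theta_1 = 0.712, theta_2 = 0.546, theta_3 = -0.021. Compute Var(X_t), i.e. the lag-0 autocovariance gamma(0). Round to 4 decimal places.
\gamma(0) = 3.6110

For an MA(q) process X_t = eps_t + sum_i theta_i eps_{t-i} with
Var(eps_t) = sigma^2, the variance is
  gamma(0) = sigma^2 * (1 + sum_i theta_i^2).
  sum_i theta_i^2 = (0.712)^2 + (0.546)^2 + (-0.021)^2 = 0.506944 + 0.298116 + 0.000441 = 0.805501.
  gamma(0) = 2 * (1 + 0.805501) = 2 * 1.805501 = 3.611002, which rounds to 3.6110.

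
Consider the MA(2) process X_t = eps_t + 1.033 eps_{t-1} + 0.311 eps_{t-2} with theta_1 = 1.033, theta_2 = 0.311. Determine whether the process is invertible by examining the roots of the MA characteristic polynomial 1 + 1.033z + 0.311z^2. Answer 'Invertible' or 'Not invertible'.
\text{Invertible}

The MA(q) characteristic polynomial is P(z) = 1 + 1.033z + 0.311z^2.
Invertibility requires all roots to lie outside the unit circle, i.e. |z| > 1 for every root.
Set 1 + (1.033) z + (0.311) z^2 = 0, i.e. a z^2 + b z + c = 0 with a = 0.311, b = 1.033, c = 1.
Discriminant D = b^2 - 4ac = (1.033)^2 - 4*(0.311)*1 = 1.067089 - (1.244) = -0.176911.
D < 0, so the roots are the complex-conjugate pair z = (-b +/- i sqrt(-D)) / (2a) = -1.6608 +/- 0.6762i.
For a conjugate pair |z|^2 = z * conj(z) = (product of roots) = c/a = 1/(0.311) = 3.215434, so |z| = sqrt(3.215434) = 1.7932 for both roots.
Moduli of all roots: 1.7932, 1.7932.
All moduli strictly greater than 1? Yes.
Verdict: Invertible.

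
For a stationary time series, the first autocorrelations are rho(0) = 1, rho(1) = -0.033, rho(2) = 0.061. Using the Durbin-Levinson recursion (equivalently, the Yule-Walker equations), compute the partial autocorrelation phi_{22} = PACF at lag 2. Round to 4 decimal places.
\phi_{22} = 0.0600

The PACF at lag k is phi_{kk}, the last component of the solution
to the Yule-Walker system G_k phi = r_k where
  (G_k)_{ij} = rho(|i - j|), (r_k)_i = rho(i), i,j = 1..k.
Equivalently, Durbin-Levinson gives phi_{kk} iteratively:
  phi_{11} = rho(1)
  phi_{kk} = [rho(k) - sum_{j=1..k-1} phi_{k-1,j} rho(k-j)]
            / [1 - sum_{j=1..k-1} phi_{k-1,j} rho(j)],
  phi_{k,j} = phi_{k-1,j} - phi_{kk} phi_{k-1,k-j},  j = 1..k-1.
Step k = 1:
  phi_11 = rho(1) = -0.033.
Step k = 2:
  phi_22 = [rho(2) - phi_11 rho(1)] / [1 - phi_11 rho(1)] = [0.061 - (-0.033)(-0.033)] / [1 - (-0.033)(-0.033)]
         = 0.059911 / 0.998911 = 0.06.
Therefore phi_{22} = 0.0600.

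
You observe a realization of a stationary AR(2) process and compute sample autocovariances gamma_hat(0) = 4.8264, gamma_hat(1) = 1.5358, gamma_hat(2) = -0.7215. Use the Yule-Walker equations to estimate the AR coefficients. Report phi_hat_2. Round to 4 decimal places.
\hat\phi_{2} = -0.2790

The Yule-Walker equations for an AR(p) process read, in matrix form,
  Gamma_p phi = r_p,   with   (Gamma_p)_{ij} = gamma(|i - j|),
                       (r_p)_i = gamma(i),   i,j = 1..p.
Substitute the sample gammas (Toeplitz matrix and right-hand side of size 2):
  Gamma_p = [[4.8264, 1.5358], [1.5358, 4.8264]]
  r_p     = [1.5358, -0.7215]
Written out:
  4.8264 phi_1 + 1.5358 phi_2 = 1.5358
  1.5358 phi_1 + 4.8264 phi_2 = -0.7215
Solve by Cramer's rule:
  det = gamma(0)^2 - gamma(1)^2 = (4.8264)^2 - (1.5358)^2 = 23.29413696 - 2.35868164 = 20.93545532
  phi_hat_1 = [gamma(1) gamma(0) - gamma(1) gamma(2)] / det = [(1.5358)(4.8264) - (1.5358)(-0.7215)] / 20.93545532 = 8.52046482 / 20.93545532 = 0.407
  phi_hat_2 = [gamma(0) gamma(2) - gamma(1)^2] / det = [(4.8264)(-0.7215) - (1.5358)^2] / 20.93545532 = -5.84092924 / 20.93545532 = -0.279
So phi_hat = [0.4070, -0.2790].
Therefore phi_hat_2 = -0.2790.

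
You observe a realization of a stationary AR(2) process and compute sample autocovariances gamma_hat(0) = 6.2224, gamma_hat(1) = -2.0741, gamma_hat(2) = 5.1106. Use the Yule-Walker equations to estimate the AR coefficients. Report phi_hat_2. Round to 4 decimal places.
\hat\phi_{2} = 0.7990

The Yule-Walker equations for an AR(p) process read, in matrix form,
  Gamma_p phi = r_p,   with   (Gamma_p)_{ij} = gamma(|i - j|),
                       (r_p)_i = gamma(i),   i,j = 1..p.
Substitute the sample gammas (Toeplitz matrix and right-hand side of size 2):
  Gamma_p = [[6.2224, -2.0741], [-2.0741, 6.2224]]
  r_p     = [-2.0741, 5.1106]
Written out:
  6.2224 phi_1 - 2.0741 phi_2 = -2.0741
  -2.0741 phi_1 + 6.2224 phi_2 = 5.1106
Solve by Cramer's rule:
  det = gamma(0)^2 - gamma(1)^2 = (6.2224)^2 - (-2.0741)^2 = 38.71826176 - 4.30189081 = 34.41637095
  phi_hat_1 = [gamma(1) gamma(0) - gamma(1) gamma(2)] / det = [(-2.0741)(6.2224) - (-2.0741)(5.1106)] / 34.41637095 = -2.30598438 / 34.41637095 = -0.067
  phi_hat_2 = [gamma(0) gamma(2) - gamma(1)^2] / det = [(6.2224)(5.1106) - (-2.0741)^2] / 34.41637095 = 27.49830663 / 34.41637095 = 0.799
So phi_hat = [-0.0670, 0.7990].
Therefore phi_hat_2 = 0.7990.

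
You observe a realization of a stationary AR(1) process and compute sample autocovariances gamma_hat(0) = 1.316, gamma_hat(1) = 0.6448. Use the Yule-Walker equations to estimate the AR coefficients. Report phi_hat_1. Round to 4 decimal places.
\hat\phi_{1} = 0.4900

The Yule-Walker equations for an AR(p) process read, in matrix form,
  Gamma_p phi = r_p,   with   (Gamma_p)_{ij} = gamma(|i - j|),
                       (r_p)_i = gamma(i),   i,j = 1..p.
Substitute the sample gammas (Toeplitz matrix and right-hand side of size 1):
  Gamma_p = [[1.316]]
  r_p     = [0.6448]
With p = 1 this is the single equation gamma(0) phi_1 = gamma(1):
  phi_hat_1 = gamma(1) / gamma(0) = 0.6448 / 1.316 = 0.4900.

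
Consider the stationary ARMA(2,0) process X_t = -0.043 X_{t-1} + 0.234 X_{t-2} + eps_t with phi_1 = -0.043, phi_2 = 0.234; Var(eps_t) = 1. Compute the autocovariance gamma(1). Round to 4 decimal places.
\gamma(1) = -0.0596

Multiply the model equation by X_{t-k} and take expectations. With theta_0 = psi_0 = 1 and psi_j the MA(infinity) weights, this gives
  gamma(k) - sum_i phi_i gamma(k-i) = c_k,
  c_k = sigma^2 * sum_{j=k..q} theta_j psi_{j-k}   (c_k = 0 for k > q),
using gamma(-m) = gamma(m).
Pure AR (q = 0): c_0 = sigma^2 = 1, c_k = 0 for k >= 1.
Equations for k = 0, 1, 2 (AR order 2, c_2 = 0):
  (E0) gamma(0) = phi_1 gamma(1) + phi_2 gamma(2) + c_0
  (E1) gamma(1) = phi_1 gamma(0) + phi_2 gamma(1) + c_1
  (E2) gamma(2) = phi_1 gamma(1) + phi_2 gamma(0)
From (E1): gamma(1) = A gamma(0) + B with
  A = phi_1 / (1 - phi_2) = -0.043 / 0.766 = -0.056136,   B = c_1 / (1 - phi_2) = 0 / 0.766 = 0.
Insert (E2) into (E0): gamma(0) (1 - phi_2^2) = phi_1 (1 + phi_2) gamma(1) + c_0.
  phi_1 (1 + phi_2) = (-0.043)(1.234) = -0.053062,   1 - phi_2^2 = 0.945244.
Replace gamma(1) by A gamma(0) + B and collect gamma(0):
  gamma(0) [0.945244 - (-0.053062)(-0.056136)] = c_0 = 1
  gamma(0) * 0.942265 = 1
  gamma(0) = 1 / 0.942265 = 1.061272.
  gamma(1) = A gamma(0) = (-0.056136)(1.061272) = -0.059575.
Therefore gamma(1) = -0.0596 (to 4 decimal places).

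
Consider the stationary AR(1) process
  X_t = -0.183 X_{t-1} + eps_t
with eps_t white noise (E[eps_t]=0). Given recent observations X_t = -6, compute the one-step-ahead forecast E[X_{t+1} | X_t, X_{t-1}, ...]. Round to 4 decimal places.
E[X_{t+1} \mid \mathcal F_t] = 1.0980

For an AR(p) model X_t = c + sum_i phi_i X_{t-i} + eps_t, the
one-step-ahead conditional mean is
  E[X_{t+1} | X_t, ...] = c + sum_i phi_i X_{t+1-i}.
Substitute known values:
  E[X_{t+1} | ...] = (-0.183) * (-6)
                   = 1.0980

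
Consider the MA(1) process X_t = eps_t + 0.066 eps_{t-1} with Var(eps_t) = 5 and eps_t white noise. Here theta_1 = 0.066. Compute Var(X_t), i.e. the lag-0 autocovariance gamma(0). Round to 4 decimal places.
\gamma(0) = 5.0218

For an MA(q) process X_t = eps_t + sum_i theta_i eps_{t-i} with
Var(eps_t) = sigma^2, the variance is
  gamma(0) = sigma^2 * (1 + sum_i theta_i^2).
  sum_i theta_i^2 = (0.066)^2 = 0.004356.
  gamma(0) = 5 * (1 + 0.004356) = 5 * 1.004356 = 5.02178, which rounds to 5.0218.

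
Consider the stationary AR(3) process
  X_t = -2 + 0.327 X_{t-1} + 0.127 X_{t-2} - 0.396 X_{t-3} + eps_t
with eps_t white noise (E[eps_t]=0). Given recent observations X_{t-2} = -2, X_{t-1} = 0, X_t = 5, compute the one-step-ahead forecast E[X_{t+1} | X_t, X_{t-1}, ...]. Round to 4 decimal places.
E[X_{t+1} \mid \mathcal F_t] = 0.4270

For an AR(p) model X_t = c + sum_i phi_i X_{t-i} + eps_t, the
one-step-ahead conditional mean is
  E[X_{t+1} | X_t, ...] = c + sum_i phi_i X_{t+1-i}.
Substitute known values:
  E[X_{t+1} | ...] = -2 + (0.327) * (5) + (0.127) * (0) + (-0.396) * (-2)
                   = 0.4270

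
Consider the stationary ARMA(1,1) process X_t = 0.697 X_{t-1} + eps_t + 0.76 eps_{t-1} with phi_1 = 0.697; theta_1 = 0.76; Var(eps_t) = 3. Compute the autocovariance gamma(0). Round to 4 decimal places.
\gamma(0) = 15.3856

Multiply the model equation by X_{t-k} and take expectations. With theta_0 = psi_0 = 1 and psi_j the MA(infinity) weights, this gives
  gamma(k) - sum_i phi_i gamma(k-i) = c_k,
  c_k = sigma^2 * sum_{j=k..q} theta_j psi_{j-k}   (c_k = 0 for k > q),
using gamma(-m) = gamma(m).
psi-weights needed (psi_j = theta_j + sum_i phi_i psi_{j-i}):
  psi_1 = theta_1 + phi_1 = 0.76 + (0.697) = 1.457
Right-hand sides:
  c_0 = sigma^2 (1 + theta_1 psi_1) = 3 * (1 + (0.76)(1.457)) = 3 * 2.10732 = 6.32196
  c_1 = sigma^2 theta_1 = 3 * (0.76) = 2.28
  c_2 = 0
Equations for k = 0 and k = 1 (AR order 1):
  gamma(0) = phi_1 gamma(1) + c_0
  gamma(1) = phi_1 gamma(0) + c_1
Substituting the second into the first: gamma(0) (1 - phi_1^2) = c_0 + phi_1 c_1, so
  gamma(0) = (c_0 + phi_1 c_1) / (1 - phi_1^2) = (6.32196 + (0.697)(2.28)) / (1 - (0.697)^2) = 7.91112 / 0.514191 = 15.385567.
Therefore gamma(0) = 15.3856 (to 4 decimal places).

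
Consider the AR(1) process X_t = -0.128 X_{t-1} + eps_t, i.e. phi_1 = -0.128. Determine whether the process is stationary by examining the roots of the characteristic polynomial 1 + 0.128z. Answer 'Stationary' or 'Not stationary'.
\text{Stationary}

The AR(p) characteristic polynomial is P(z) = 1 + 0.128z.
Stationarity requires all roots to lie outside the unit circle, i.e. |z| > 1 for every root.
This is linear in z: 1 + (0.128) z = 0  =>  z = -1/(0.128) = -7.8125,  |z| = 7.8125.
Moduli of all roots: 7.8125.
All moduli strictly greater than 1? Yes.
Verdict: Stationary.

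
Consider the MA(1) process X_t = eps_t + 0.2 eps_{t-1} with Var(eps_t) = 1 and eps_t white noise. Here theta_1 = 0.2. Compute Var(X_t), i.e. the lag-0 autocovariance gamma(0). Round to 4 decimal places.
\gamma(0) = 1.0400

For an MA(q) process X_t = eps_t + sum_i theta_i eps_{t-i} with
Var(eps_t) = sigma^2, the variance is
  gamma(0) = sigma^2 * (1 + sum_i theta_i^2).
  sum_i theta_i^2 = (0.2)^2 = 0.04.
  gamma(0) = 1 * (1 + 0.04) = 1 * 1.04 = 1.04, which rounds to 1.0400.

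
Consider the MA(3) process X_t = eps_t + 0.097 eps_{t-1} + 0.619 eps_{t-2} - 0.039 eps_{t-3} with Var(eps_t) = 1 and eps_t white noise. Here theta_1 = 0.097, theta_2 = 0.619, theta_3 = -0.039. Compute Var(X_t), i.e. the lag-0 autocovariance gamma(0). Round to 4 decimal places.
\gamma(0) = 1.3941

For an MA(q) process X_t = eps_t + sum_i theta_i eps_{t-i} with
Var(eps_t) = sigma^2, the variance is
  gamma(0) = sigma^2 * (1 + sum_i theta_i^2).
  sum_i theta_i^2 = (0.097)^2 + (0.619)^2 + (-0.039)^2 = 0.009409 + 0.383161 + 0.001521 = 0.394091.
  gamma(0) = 1 * (1 + 0.394091) = 1 * 1.394091 = 1.394091, which rounds to 1.3941.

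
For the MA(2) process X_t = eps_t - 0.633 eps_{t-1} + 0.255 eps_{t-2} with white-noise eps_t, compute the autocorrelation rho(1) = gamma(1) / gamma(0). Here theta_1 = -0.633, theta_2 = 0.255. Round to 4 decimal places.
\rho(1) = -0.5420

For an MA(q) process with theta_0 = 1, the autocovariance is
  gamma(k) = sigma^2 * sum_{i=0..q-k} theta_i * theta_{i+k},
and rho(k) = gamma(k) / gamma(0). Sigma^2 cancels.
  numerator   = (1)*(-0.633) + (-0.633)*(0.255) = -0.794415.
  denominator = (1)^2 + (-0.633)^2 + (0.255)^2 = 1.465714.
  rho(1) = -0.794415 / 1.465714 = -0.5420.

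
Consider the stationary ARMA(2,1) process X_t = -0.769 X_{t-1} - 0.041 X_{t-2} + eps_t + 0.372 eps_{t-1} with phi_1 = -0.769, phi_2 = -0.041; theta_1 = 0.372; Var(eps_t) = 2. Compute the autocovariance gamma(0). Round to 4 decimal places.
\gamma(0) = 2.5964

Multiply the model equation by X_{t-k} and take expectations. With theta_0 = psi_0 = 1 and psi_j the MA(infinity) weights, this gives
  gamma(k) - sum_i phi_i gamma(k-i) = c_k,
  c_k = sigma^2 * sum_{j=k..q} theta_j psi_{j-k}   (c_k = 0 for k > q),
using gamma(-m) = gamma(m).
psi-weights needed (psi_j = theta_j + sum_i phi_i psi_{j-i}):
  psi_1 = theta_1 + phi_1 = 0.372 + (-0.769) = -0.397
Right-hand sides:
  c_0 = sigma^2 (1 + theta_1 psi_1) = 2 * (1 + (0.372)(-0.397)) = 2 * 0.852316 = 1.704632
  c_1 = sigma^2 theta_1 = 2 * (0.372) = 0.744
  c_2 = 0
Equations for k = 0, 1, 2 (AR order 2, c_2 = 0):
  (E0) gamma(0) = phi_1 gamma(1) + phi_2 gamma(2) + c_0
  (E1) gamma(1) = phi_1 gamma(0) + phi_2 gamma(1) + c_1
  (E2) gamma(2) = phi_1 gamma(1) + phi_2 gamma(0)
From (E1): gamma(1) = A gamma(0) + B with
  A = phi_1 / (1 - phi_2) = -0.769 / 1.041 = -0.738713,   B = c_1 / (1 - phi_2) = 0.744 / 1.041 = 0.714697.
Insert (E2) into (E0): gamma(0) (1 - phi_2^2) = phi_1 (1 + phi_2) gamma(1) + c_0.
  phi_1 (1 + phi_2) = (-0.769)(0.959) = -0.737471,   1 - phi_2^2 = 0.998319.
Replace gamma(1) by A gamma(0) + B and collect gamma(0):
  gamma(0) [0.998319 - (-0.737471)(-0.738713)] = (-0.737471)(0.714697) + 1.704632
  gamma(0) * 0.45354 = 1.177563
  gamma(0) = 1.177563 / 0.45354 = 2.596384.
Therefore gamma(0) = 2.5964 (to 4 decimal places).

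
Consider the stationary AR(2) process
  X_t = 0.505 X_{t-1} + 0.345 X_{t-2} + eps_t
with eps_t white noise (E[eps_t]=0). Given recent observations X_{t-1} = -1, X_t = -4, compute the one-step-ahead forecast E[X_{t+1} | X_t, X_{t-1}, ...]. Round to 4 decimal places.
E[X_{t+1} \mid \mathcal F_t] = -2.3650

For an AR(p) model X_t = c + sum_i phi_i X_{t-i} + eps_t, the
one-step-ahead conditional mean is
  E[X_{t+1} | X_t, ...] = c + sum_i phi_i X_{t+1-i}.
Substitute known values:
  E[X_{t+1} | ...] = (0.505) * (-4) + (0.345) * (-1)
                   = -2.3650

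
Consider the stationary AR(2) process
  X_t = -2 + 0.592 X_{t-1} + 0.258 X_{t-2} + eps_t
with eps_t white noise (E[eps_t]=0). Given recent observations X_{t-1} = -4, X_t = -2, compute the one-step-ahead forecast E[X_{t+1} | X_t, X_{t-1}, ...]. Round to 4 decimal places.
E[X_{t+1} \mid \mathcal F_t] = -4.2160

For an AR(p) model X_t = c + sum_i phi_i X_{t-i} + eps_t, the
one-step-ahead conditional mean is
  E[X_{t+1} | X_t, ...] = c + sum_i phi_i X_{t+1-i}.
Substitute known values:
  E[X_{t+1} | ...] = -2 + (0.592) * (-2) + (0.258) * (-4)
                   = -4.2160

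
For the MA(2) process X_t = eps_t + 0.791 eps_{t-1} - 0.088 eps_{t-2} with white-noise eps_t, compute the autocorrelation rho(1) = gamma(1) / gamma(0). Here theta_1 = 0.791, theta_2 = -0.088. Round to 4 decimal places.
\rho(1) = 0.4416

For an MA(q) process with theta_0 = 1, the autocovariance is
  gamma(k) = sigma^2 * sum_{i=0..q-k} theta_i * theta_{i+k},
and rho(k) = gamma(k) / gamma(0). Sigma^2 cancels.
  numerator   = (1)*(0.791) + (0.791)*(-0.088) = 0.721392.
  denominator = (1)^2 + (0.791)^2 + (-0.088)^2 = 1.633425.
  rho(1) = 0.721392 / 1.633425 = 0.4416.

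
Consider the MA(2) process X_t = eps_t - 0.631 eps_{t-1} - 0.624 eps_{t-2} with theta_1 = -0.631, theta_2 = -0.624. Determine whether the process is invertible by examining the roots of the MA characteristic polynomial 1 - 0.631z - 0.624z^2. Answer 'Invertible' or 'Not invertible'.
\text{Not invertible}

The MA(q) characteristic polynomial is P(z) = 1 - 0.631z - 0.624z^2.
Invertibility requires all roots to lie outside the unit circle, i.e. |z| > 1 for every root.
Set 1 + (-0.631) z + (-0.624) z^2 = 0, i.e. a z^2 + b z + c = 0 with a = -0.624, b = -0.631, c = 1.
Discriminant D = b^2 - 4ac = (-0.631)^2 - 4*(-0.624)*1 = 0.398161 - (-2.496) = 2.894161.
D >= 0, so the roots are real: z = (-b +/- sqrt(D)) / (2a) = (0.631 +/- 1.701223) / (-1.248).
  z_1 = (0.631 + 1.701223) / (-1.248) = -1.8688,   |z_1| = 1.8688.
  z_2 = (0.631 - 1.701223) / (-1.248) = 0.8576,   |z_2| = 0.8576.
Moduli of all roots: 1.8688, 0.8576.
All moduli strictly greater than 1? No.
Verdict: Not invertible.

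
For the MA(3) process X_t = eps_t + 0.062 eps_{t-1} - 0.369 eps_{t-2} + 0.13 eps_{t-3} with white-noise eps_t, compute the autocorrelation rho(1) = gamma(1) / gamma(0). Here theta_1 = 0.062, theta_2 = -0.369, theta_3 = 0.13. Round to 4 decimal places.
\rho(1) = -0.0076

For an MA(q) process with theta_0 = 1, the autocovariance is
  gamma(k) = sigma^2 * sum_{i=0..q-k} theta_i * theta_{i+k},
and rho(k) = gamma(k) / gamma(0). Sigma^2 cancels.
  numerator   = (1)*(0.062) + (0.062)*(-0.369) + (-0.369)*(0.13) = -0.008848.
  denominator = (1)^2 + (0.062)^2 + (-0.369)^2 + (0.13)^2 = 1.156905.
  rho(1) = -0.008848 / 1.156905 = -0.0076.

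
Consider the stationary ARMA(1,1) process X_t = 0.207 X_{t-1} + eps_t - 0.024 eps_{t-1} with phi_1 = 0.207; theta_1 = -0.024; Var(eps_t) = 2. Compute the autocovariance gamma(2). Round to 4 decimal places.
\gamma(2) = 0.0788

Multiply the model equation by X_{t-k} and take expectations. With theta_0 = psi_0 = 1 and psi_j the MA(infinity) weights, this gives
  gamma(k) - sum_i phi_i gamma(k-i) = c_k,
  c_k = sigma^2 * sum_{j=k..q} theta_j psi_{j-k}   (c_k = 0 for k > q),
using gamma(-m) = gamma(m).
psi-weights needed (psi_j = theta_j + sum_i phi_i psi_{j-i}):
  psi_1 = theta_1 + phi_1 = -0.024 + (0.207) = 0.183
Right-hand sides:
  c_0 = sigma^2 (1 + theta_1 psi_1) = 2 * (1 + (-0.024)(0.183)) = 2 * 0.995608 = 1.991216
  c_1 = sigma^2 theta_1 = 2 * (-0.024) = -0.048
  c_2 = 0
Equations for k = 0 and k = 1 (AR order 1):
  gamma(0) = phi_1 gamma(1) + c_0
  gamma(1) = phi_1 gamma(0) + c_1
Substituting the second into the first: gamma(0) (1 - phi_1^2) = c_0 + phi_1 c_1, so
  gamma(0) = (c_0 + phi_1 c_1) / (1 - phi_1^2) = (1.991216 + (0.207)(-0.048)) / (1 - (0.207)^2) = 1.98128 / 0.957151 = 2.069976.
  gamma(1) = phi_1 gamma(0) + c_1 = (0.207)(2.069976) + (-0.048) = 0.380485.
For k = 2 (> q): gamma(2) = phi_1 gamma(1) = (0.207)(0.380485) = 0.07876.
Therefore gamma(2) = 0.0788 (to 4 decimal places).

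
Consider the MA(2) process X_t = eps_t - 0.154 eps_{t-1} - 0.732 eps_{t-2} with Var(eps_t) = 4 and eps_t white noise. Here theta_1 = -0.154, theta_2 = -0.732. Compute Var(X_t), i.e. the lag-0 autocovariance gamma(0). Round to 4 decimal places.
\gamma(0) = 6.2382

For an MA(q) process X_t = eps_t + sum_i theta_i eps_{t-i} with
Var(eps_t) = sigma^2, the variance is
  gamma(0) = sigma^2 * (1 + sum_i theta_i^2).
  sum_i theta_i^2 = (-0.154)^2 + (-0.732)^2 = 0.023716 + 0.535824 = 0.55954.
  gamma(0) = 4 * (1 + 0.55954) = 4 * 1.55954 = 6.23816, which rounds to 6.2382.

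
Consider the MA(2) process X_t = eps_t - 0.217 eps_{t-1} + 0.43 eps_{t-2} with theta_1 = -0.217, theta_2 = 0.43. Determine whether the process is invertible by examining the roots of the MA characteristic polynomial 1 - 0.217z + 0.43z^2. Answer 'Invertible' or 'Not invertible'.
\text{Invertible}

The MA(q) characteristic polynomial is P(z) = 1 - 0.217z + 0.43z^2.
Invertibility requires all roots to lie outside the unit circle, i.e. |z| > 1 for every root.
Set 1 + (-0.217) z + (0.43) z^2 = 0, i.e. a z^2 + b z + c = 0 with a = 0.43, b = -0.217, c = 1.
Discriminant D = b^2 - 4ac = (-0.217)^2 - 4*(0.43)*1 = 0.047089 - (1.72) = -1.672911.
D < 0, so the roots are the complex-conjugate pair z = (-b +/- i sqrt(-D)) / (2a) = 0.2523 +/- 1.504i.
For a conjugate pair |z|^2 = z * conj(z) = (product of roots) = c/a = 1/(0.43) = 2.325581, so |z| = sqrt(2.325581) = 1.525 for both roots.
Moduli of all roots: 1.5250, 1.5250.
All moduli strictly greater than 1? Yes.
Verdict: Invertible.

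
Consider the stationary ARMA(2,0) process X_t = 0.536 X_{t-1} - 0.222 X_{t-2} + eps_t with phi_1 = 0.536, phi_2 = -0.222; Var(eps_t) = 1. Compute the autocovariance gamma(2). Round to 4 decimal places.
\gamma(2) = 0.0171

Multiply the model equation by X_{t-k} and take expectations. With theta_0 = psi_0 = 1 and psi_j the MA(infinity) weights, this gives
  gamma(k) - sum_i phi_i gamma(k-i) = c_k,
  c_k = sigma^2 * sum_{j=k..q} theta_j psi_{j-k}   (c_k = 0 for k > q),
using gamma(-m) = gamma(m).
Pure AR (q = 0): c_0 = sigma^2 = 1, c_k = 0 for k >= 1.
Equations for k = 0, 1, 2 (AR order 2, c_2 = 0):
  (E0) gamma(0) = phi_1 gamma(1) + phi_2 gamma(2) + c_0
  (E1) gamma(1) = phi_1 gamma(0) + phi_2 gamma(1) + c_1
  (E2) gamma(2) = phi_1 gamma(1) + phi_2 gamma(0)
From (E1): gamma(1) = A gamma(0) + B with
  A = phi_1 / (1 - phi_2) = 0.536 / 1.222 = 0.438625,   B = c_1 / (1 - phi_2) = 0 / 1.222 = 0.
Insert (E2) into (E0): gamma(0) (1 - phi_2^2) = phi_1 (1 + phi_2) gamma(1) + c_0.
  phi_1 (1 + phi_2) = (0.536)(0.778) = 0.417008,   1 - phi_2^2 = 0.950716.
Replace gamma(1) by A gamma(0) + B and collect gamma(0):
  gamma(0) [0.950716 - (0.417008)(0.438625)] = c_0 = 1
  gamma(0) * 0.767806 = 1
  gamma(0) = 1 / 0.767806 = 1.302413.
  gamma(1) = A gamma(0) = (0.438625)(1.302413) = 0.571271.
  gamma(2) = phi_1 gamma(1) + phi_2 gamma(0) = (0.536)(0.571271) + (-0.222)(1.302413) = 0.017066.
Therefore gamma(2) = 0.0171 (to 4 decimal places).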